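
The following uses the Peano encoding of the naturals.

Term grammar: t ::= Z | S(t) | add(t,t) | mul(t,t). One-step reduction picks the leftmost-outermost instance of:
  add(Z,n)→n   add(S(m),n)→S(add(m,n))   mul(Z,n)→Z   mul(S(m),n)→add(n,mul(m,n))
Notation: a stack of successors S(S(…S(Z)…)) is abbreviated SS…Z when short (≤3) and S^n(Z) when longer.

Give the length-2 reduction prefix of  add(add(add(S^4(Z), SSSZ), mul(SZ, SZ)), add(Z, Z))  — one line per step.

  start: add(add(add(S^4(Z), SSSZ), mul(SZ, SZ)), add(Z, Z))
  →1  add(add(S(add(SSSZ, SSSZ)), mul(SZ, SZ)), add(Z, Z))
  →2  add(S(add(add(SSSZ, SSSZ), mul(SZ, SZ))), add(Z, Z))

Answer: after 2 steps: add(S(add(add(SSSZ, SSSZ), mul(SZ, SZ))), add(Z, Z))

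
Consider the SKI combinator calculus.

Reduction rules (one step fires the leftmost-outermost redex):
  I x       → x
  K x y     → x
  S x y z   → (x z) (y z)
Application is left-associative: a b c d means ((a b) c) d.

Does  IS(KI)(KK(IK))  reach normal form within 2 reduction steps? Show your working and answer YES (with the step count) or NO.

  start: IS(KI)(KK(IK))
  →1  S(KI)(KK(IK))
  →2  S(KI)K

Answer: YES — reaches normal form S(KI)K in 2 ≤ 2 steps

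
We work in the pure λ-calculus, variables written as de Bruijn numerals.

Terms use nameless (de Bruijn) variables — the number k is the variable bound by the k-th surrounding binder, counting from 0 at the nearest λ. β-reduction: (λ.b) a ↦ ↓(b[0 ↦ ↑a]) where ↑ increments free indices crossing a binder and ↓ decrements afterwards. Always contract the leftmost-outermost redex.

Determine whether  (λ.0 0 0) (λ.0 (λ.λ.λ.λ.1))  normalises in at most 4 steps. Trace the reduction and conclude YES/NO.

  start: (λ.0 0 0) (λ.0 (λ.λ.λ.λ.1))
  [1] (λ.0 (λ.λ.λ.λ.1)) (λ.0 (λ.λ.λ.λ.1)) (λ.0 (λ.λ.λ.λ.1))
  [2] (λ.0 (λ.λ.λ.λ.1)) (λ.λ.λ.λ.1) (λ.0 (λ.λ.λ.λ.1))
  [3] (λ.λ.λ.λ.1) (λ.λ.λ.λ.1) (λ.0 (λ.λ.λ.λ.1))
  [4] (λ.λ.λ.1) (λ.0 (λ.λ.λ.λ.1))

Answer: NO — after 4 steps the term is (λ.λ.λ.1) (λ.0 (λ.λ.λ.λ.1)), not yet normal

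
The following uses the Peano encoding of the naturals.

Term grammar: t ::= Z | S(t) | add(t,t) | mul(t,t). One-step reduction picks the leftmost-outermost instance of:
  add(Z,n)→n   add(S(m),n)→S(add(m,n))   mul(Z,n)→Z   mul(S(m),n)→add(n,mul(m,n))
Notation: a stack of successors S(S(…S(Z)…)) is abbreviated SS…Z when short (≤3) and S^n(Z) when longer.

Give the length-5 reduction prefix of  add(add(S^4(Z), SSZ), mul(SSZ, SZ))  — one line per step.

Answer: after 5 steps: S(S(add(S(add(SZ, SSZ)), mul(SSZ, SZ))))

Reduction:
  start: add(add(S^4(Z), SSZ), mul(SSZ, SZ))
  step 1: add(S(add(SSSZ, SSZ)), mul(SSZ, SZ))
  step 2: S(add(add(SSSZ, SSZ), mul(SSZ, SZ)))
  step 3: S(add(S(add(SSZ, SSZ)), mul(SSZ, SZ)))
  step 4: S(S(add(add(SSZ, SSZ), mul(SSZ, SZ))))
  step 5: S(S(add(S(add(SZ, SSZ)), mul(SSZ, SZ))))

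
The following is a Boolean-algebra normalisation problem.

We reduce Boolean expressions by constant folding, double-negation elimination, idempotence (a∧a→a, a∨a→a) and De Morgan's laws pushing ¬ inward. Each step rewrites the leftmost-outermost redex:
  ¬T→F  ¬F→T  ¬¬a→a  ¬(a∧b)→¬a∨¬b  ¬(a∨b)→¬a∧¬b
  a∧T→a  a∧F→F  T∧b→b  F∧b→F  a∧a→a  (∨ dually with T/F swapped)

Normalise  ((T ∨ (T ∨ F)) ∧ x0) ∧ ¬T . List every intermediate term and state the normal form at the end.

Answer: normal form = F  (in 4 steps)

Working:
  start: ((T ∨ (T ∨ F)) ∧ x0) ∧ ¬T
  [1] (T ∧ x0) ∧ ¬T
  [2] x0 ∧ ¬T
  [3] x0 ∧ F
  [4] F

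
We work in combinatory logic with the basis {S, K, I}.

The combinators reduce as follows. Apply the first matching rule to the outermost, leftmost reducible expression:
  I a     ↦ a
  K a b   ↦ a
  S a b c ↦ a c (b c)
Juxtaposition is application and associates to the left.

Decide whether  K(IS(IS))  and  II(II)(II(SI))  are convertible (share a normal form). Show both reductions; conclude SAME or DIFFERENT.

Term A:
  start: K(IS(IS))
  [1] K(S(IS))
  [2] K(SS)

Term B:
  start: II(II)(II(SI))
  [1] I(II)(II(SI))
  [2] II(II(SI))
  [3] I(II(SI))
  [4] II(SI)
  [5] I(SI)
  [6] SI

Answer: DIFFERENT — A ⇓ K(SS), B ⇓ SI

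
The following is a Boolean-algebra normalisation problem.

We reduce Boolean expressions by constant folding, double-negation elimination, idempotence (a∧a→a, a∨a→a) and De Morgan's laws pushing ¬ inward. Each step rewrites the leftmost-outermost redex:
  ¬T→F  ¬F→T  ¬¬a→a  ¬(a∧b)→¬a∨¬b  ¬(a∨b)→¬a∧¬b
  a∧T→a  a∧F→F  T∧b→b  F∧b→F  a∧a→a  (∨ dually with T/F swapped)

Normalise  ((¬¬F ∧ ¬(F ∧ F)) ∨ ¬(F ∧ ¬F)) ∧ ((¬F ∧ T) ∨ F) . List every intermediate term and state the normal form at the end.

Answer: normal form = T  (in 10 steps)

Working:
  start: ((¬¬F ∧ ¬(F ∧ F)) ∨ ¬(F ∧ ¬F)) ∧ ((¬F ∧ T) ∨ F)
  →1  ((F ∧ ¬(F ∧ F)) ∨ ¬(F ∧ ¬F)) ∧ ((¬F ∧ T) ∨ F)
  →2  (F ∨ ¬(F ∧ ¬F)) ∧ ((¬F ∧ T) ∨ F)
  →3  ¬(F ∧ ¬F) ∧ ((¬F ∧ T) ∨ F)
  →4  (¬F ∨ ¬¬F) ∧ ((¬F ∧ T) ∨ F)
  →5  (T ∨ ¬¬F) ∧ ((¬F ∧ T) ∨ F)
  →6  T ∧ ((¬F ∧ T) ∨ F)
  →7  (¬F ∧ T) ∨ F
  →8  ¬F ∧ T
  →9  ¬F
  →10  T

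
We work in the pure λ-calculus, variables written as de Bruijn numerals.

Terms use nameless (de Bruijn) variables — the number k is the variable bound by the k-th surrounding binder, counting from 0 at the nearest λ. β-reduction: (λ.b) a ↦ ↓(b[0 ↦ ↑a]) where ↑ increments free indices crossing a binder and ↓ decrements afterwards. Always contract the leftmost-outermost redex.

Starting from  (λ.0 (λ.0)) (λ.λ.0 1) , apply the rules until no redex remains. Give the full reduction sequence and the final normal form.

Answer: normal form = λ.0 (λ.0)  (in 2 steps)

Working:
  start: (λ.0 (λ.0)) (λ.λ.0 1)
  [1] (λ.λ.0 1) (λ.0)
  [2] λ.0 (λ.0)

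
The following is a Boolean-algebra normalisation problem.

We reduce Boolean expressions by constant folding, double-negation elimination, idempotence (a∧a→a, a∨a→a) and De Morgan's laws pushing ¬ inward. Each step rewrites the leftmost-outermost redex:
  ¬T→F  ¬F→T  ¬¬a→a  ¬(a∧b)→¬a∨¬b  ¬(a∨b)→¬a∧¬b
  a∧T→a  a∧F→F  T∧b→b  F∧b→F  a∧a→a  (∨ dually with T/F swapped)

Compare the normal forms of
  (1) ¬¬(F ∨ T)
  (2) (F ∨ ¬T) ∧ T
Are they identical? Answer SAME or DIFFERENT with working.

Term A:
  start: ¬¬(F ∨ T)
  [1] F ∨ T
  [2] T

Term B:
  start: (F ∨ ¬T) ∧ T
  [1] F ∨ ¬T
  [2] ¬T
  [3] F

Answer: DIFFERENT — A ⇓ T, B ⇓ F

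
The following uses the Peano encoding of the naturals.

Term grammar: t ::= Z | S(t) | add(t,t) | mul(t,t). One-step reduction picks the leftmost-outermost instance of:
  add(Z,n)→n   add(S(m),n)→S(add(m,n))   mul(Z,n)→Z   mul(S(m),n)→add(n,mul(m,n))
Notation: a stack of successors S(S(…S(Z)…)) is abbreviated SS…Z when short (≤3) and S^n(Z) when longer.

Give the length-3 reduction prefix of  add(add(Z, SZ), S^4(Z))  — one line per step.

Answer: after 3 steps: S^5(Z)

Derivation:
  start: add(add(Z, SZ), S^4(Z))
  →1  add(SZ, S^4(Z))
  →2  S(add(Z, S^4(Z)))
  →3  S^5(Z)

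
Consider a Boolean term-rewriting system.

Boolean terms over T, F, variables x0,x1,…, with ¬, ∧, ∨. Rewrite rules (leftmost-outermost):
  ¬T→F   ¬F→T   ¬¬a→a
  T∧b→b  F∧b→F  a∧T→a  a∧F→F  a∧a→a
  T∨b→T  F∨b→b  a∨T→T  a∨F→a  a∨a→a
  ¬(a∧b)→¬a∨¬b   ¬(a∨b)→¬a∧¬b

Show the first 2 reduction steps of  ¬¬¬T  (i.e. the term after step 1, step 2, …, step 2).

Answer: after 2 steps: F

Derivation:
  start: ¬¬¬T
  [1] ¬T
  [2] F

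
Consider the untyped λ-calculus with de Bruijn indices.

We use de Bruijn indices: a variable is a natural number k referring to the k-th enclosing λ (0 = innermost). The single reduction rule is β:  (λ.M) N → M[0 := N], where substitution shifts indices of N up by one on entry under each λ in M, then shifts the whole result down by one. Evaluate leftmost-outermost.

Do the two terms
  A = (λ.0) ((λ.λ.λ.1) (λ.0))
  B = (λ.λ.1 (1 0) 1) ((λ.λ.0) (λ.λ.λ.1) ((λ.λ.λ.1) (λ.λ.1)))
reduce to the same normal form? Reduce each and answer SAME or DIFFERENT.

Answer: SAME — A ⇓ λ.λ.1, B ⇓ λ.λ.1

Derivation:
Term A:
  start: (λ.0) ((λ.λ.λ.1) (λ.0))
  [1] (λ.λ.λ.1) (λ.0)
  [2] λ.λ.1

Term B:
  start: (λ.λ.1 (1 0) 1) ((λ.λ.0) (λ.λ.λ.1) ((λ.λ.λ.1) (λ.λ.1)))
  [1] λ.(λ.λ.0) (λ.λ.λ.1) ((λ.λ.λ.1) (λ.λ.1)) ((λ.λ.0) (λ.λ.λ.1) ((λ.λ.λ.1) (λ.λ.1)) 0) ((λ.λ.0) (λ.λ.λ.1) ((λ.λ.λ.1) (λ.λ.1)))
  [2] λ.(λ.0) ((λ.λ.λ.1) (λ.λ.1)) ((λ.λ.0) (λ.λ.λ.1) ((λ.λ.λ.1) (λ.λ.1)) 0) ((λ.λ.0) (λ.λ.λ.1) ((λ.λ.λ.1) (λ.λ.1)))
  [3] λ.(λ.λ.λ.1) (λ.λ.1) ((λ.λ.0) (λ.λ.λ.1) ((λ.λ.λ.1) (λ.λ.1)) 0) ((λ.λ.0) (λ.λ.λ.1) ((λ.λ.λ.1) (λ.λ.1)))
  [4] λ.(λ.λ.1) ((λ.λ.0) (λ.λ.λ.1) ((λ.λ.λ.1) (λ.λ.1)) 0) ((λ.λ.0) (λ.λ.λ.1) ((λ.λ.λ.1) (λ.λ.1)))
  [5] λ.(λ.(λ.λ.0) (λ.λ.λ.1) ((λ.λ.λ.1) (λ.λ.1)) 1) ((λ.λ.0) (λ.λ.λ.1) ((λ.λ.λ.1) (λ.λ.1)))
  [6] λ.(λ.λ.0) (λ.λ.λ.1) ((λ.λ.λ.1) (λ.λ.1)) 0
  [7] λ.(λ.0) ((λ.λ.λ.1) (λ.λ.1)) 0
  [8] λ.(λ.λ.λ.1) (λ.λ.1) 0
  [9] λ.(λ.λ.1) 0
  [10] λ.λ.1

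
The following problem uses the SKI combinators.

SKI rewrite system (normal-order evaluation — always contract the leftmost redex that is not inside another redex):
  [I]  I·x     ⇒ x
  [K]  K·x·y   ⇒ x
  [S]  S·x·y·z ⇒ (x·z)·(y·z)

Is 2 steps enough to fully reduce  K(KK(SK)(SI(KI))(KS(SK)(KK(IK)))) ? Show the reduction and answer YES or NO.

  start: K(KK(SK)(SI(KI))(KS(SK)(KK(IK))))
  [1] K(K(SI(KI))(KS(SK)(KK(IK))))
  [2] K(SI(KI))

Answer: YES — reaches normal form K(SI(KI)) in 2 ≤ 2 steps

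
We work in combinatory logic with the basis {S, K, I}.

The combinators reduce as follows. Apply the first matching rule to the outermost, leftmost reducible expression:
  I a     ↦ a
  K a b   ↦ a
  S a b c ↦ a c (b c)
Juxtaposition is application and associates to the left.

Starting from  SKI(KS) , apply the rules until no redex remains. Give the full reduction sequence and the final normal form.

  start: SKI(KS)
  →1  K(KS)(I(KS))
  →2  KS

Answer: normal form = KS  (in 2 steps)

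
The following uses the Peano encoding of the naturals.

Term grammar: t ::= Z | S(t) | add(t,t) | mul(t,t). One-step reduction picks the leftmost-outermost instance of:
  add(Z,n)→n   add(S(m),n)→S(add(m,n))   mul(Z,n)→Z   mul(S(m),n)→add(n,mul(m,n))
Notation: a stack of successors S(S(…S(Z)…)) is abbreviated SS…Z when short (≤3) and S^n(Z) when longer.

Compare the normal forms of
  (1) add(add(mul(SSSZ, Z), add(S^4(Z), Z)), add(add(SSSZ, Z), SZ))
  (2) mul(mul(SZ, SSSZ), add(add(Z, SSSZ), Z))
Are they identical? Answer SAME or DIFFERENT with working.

Answer: DIFFERENT — A ⇓ S^8(Z), B ⇓ S^9(Z)

Working:
Term A:
  start: add(add(mul(SSSZ, Z), add(S^4(Z), Z)), add(add(SSSZ, Z), SZ))
  step 1: add(add(add(Z, mul(SSZ, Z)), add(S^4(Z), Z)), add(add(SSSZ, Z), SZ))
  step 2: add(add(mul(SSZ, Z), add(S^4(Z), Z)), add(add(SSSZ, Z), SZ))
  step 3: add(add(add(Z, mul(SZ, Z)), add(S^4(Z), Z)), add(add(SSSZ, Z), SZ))
  step 4: add(add(mul(SZ, Z), add(S^4(Z), Z)), add(add(SSSZ, Z), SZ))
  step 5: add(add(add(Z, mul(Z, Z)), add(S^4(Z), Z)), add(add(SSSZ, Z), SZ))
  step 6: add(add(mul(Z, Z), add(S^4(Z), Z)), add(add(SSSZ, Z), SZ))
  step 7: add(add(Z, add(S^4(Z), Z)), add(add(SSSZ, Z), SZ))
  step 8: add(add(S^4(Z), Z), add(add(SSSZ, Z), SZ))
  step 9: add(S(add(SSSZ, Z)), add(add(SSSZ, Z), SZ))
  step 10: S(add(add(SSSZ, Z), add(add(SSSZ, Z), SZ)))
  step 11: S(add(S(add(SSZ, Z)), add(add(SSSZ, Z), SZ)))
  step 12: S(S(add(add(SSZ, Z), add(add(SSSZ, Z), SZ))))
  step 13: S(S(add(S(add(SZ, Z)), add(add(SSSZ, Z), SZ))))
  step 14: S(S(S(add(add(SZ, Z), add(add(SSSZ, Z), SZ)))))
  step 15: S(S(S(add(S(add(Z, Z)), add(add(SSSZ, Z), SZ)))))
  step 16: S(S(S(S(add(add(Z, Z), add(add(SSSZ, Z), SZ))))))
  step 17: S(S(S(S(add(Z, add(add(SSSZ, Z), SZ))))))
  step 18: S(S(S(S(add(add(SSSZ, Z), SZ)))))
  step 19: S(S(S(S(add(S(add(SSZ, Z)), SZ)))))
  step 20: S(S(S(S(S(add(add(SSZ, Z), SZ))))))
  step 21: S(S(S(S(S(add(S(add(SZ, Z)), SZ))))))
  step 22: S(S(S(S(S(S(add(add(SZ, Z), SZ)))))))
  step 23: S(S(S(S(S(S(add(S(add(Z, Z)), SZ)))))))
  step 24: S(S(S(S(S(S(S(add(add(Z, Z), SZ))))))))
  step 25: S(S(S(S(S(S(S(add(Z, SZ))))))))
  step 26: S^8(Z)

Term B:
  start: mul(mul(SZ, SSSZ), add(add(Z, SSSZ), Z))
  step 1: mul(add(SSSZ, mul(Z, SSSZ)), add(add(Z, SSSZ), Z))
  step 2: mul(S(add(SSZ, mul(Z, SSSZ))), add(add(Z, SSSZ), Z))
  step 3: add(add(add(Z, SSSZ), Z), mul(add(SSZ, mul(Z, SSSZ)), add(add(Z, SSSZ), Z)))
  step 4: add(add(SSSZ, Z), mul(add(SSZ, mul(Z, SSSZ)), add(add(Z, SSSZ), Z)))
  step 5: add(S(add(SSZ, Z)), mul(add(SSZ, mul(Z, SSSZ)), add(add(Z, SSSZ), Z)))
  step 6: S(add(add(SSZ, Z), mul(add(SSZ, mul(Z, SSSZ)), add(add(Z, SSSZ), Z))))
  step 7: S(add(S(add(SZ, Z)), mul(add(SSZ, mul(Z, SSSZ)), add(add(Z, SSSZ), Z))))
  step 8: S(S(add(add(SZ, Z), mul(add(SSZ, mul(Z, SSSZ)), add(add(Z, SSSZ), Z)))))
  step 9: S(S(add(S(add(Z, Z)), mul(add(SSZ, mul(Z, SSSZ)), add(add(Z, SSSZ), Z)))))
  step 10: S(S(S(add(add(Z, Z), mul(add(SSZ, mul(Z, SSSZ)), add(add(Z, SSSZ), Z))))))
  step 11: S(S(S(add(Z, mul(add(SSZ, mul(Z, SSSZ)), add(add(Z, SSSZ), Z))))))
  step 12: S(S(S(mul(add(SSZ, mul(Z, SSSZ)), add(add(Z, SSSZ), Z)))))
  step 13: S(S(S(mul(S(add(SZ, mul(Z, SSSZ))), add(add(Z, SSSZ), Z)))))
  step 14: S(S(S(add(add(add(Z, SSSZ), Z), mul(add(SZ, mul(Z, SSSZ)), add(add(Z, SSSZ), Z))))))
  step 15: S(S(S(add(add(SSSZ, Z), mul(add(SZ, mul(Z, SSSZ)), add(add(Z, SSSZ), Z))))))
  step 16: S(S(S(add(S(add(SSZ, Z)), mul(add(SZ, mul(Z, SSSZ)), add(add(Z, SSSZ), Z))))))
  step 17: S(S(S(S(add(add(SSZ, Z), mul(add(SZ, mul(Z, SSSZ)), add(add(Z, SSSZ), Z)))))))
  step 18: S(S(S(S(add(S(add(SZ, Z)), mul(add(SZ, mul(Z, SSSZ)), add(add(Z, SSSZ), Z)))))))
  step 19: S(S(S(S(S(add(add(SZ, Z), mul(add(SZ, mul(Z, SSSZ)), add(add(Z, SSSZ), Z))))))))
  step 20: S(S(S(S(S(add(S(add(Z, Z)), mul(add(SZ, mul(Z, SSSZ)), add(add(Z, SSSZ), Z))))))))
  step 21: S(S(S(S(S(S(add(add(Z, Z), mul(add(SZ, mul(Z, SSSZ)), add(add(Z, SSSZ), Z)))))))))
  step 22: S(S(S(S(S(S(add(Z, mul(add(SZ, mul(Z, SSSZ)), add(add(Z, SSSZ), Z)))))))))
  step 23: S(S(S(S(S(S(mul(add(SZ, mul(Z, SSSZ)), add(add(Z, SSSZ), Z))))))))
  step 24: S(S(S(S(S(S(mul(S(add(Z, mul(Z, SSSZ))), add(add(Z, SSSZ), Z))))))))
  step 25: S(S(S(S(S(S(add(add(add(Z, SSSZ), Z), mul(add(Z, mul(Z, SSSZ)), add(add(Z, SSSZ), Z)))))))))
  step 26: S(S(S(S(S(S(add(add(SSSZ, Z), mul(add(Z, mul(Z, SSSZ)), add(add(Z, SSSZ), Z)))))))))
  step 27: S(S(S(S(S(S(add(S(add(SSZ, Z)), mul(add(Z, mul(Z, SSSZ)), add(add(Z, SSSZ), Z)))))))))
  step 28: S(S(S(S(S(S(S(add(add(SSZ, Z), mul(add(Z, mul(Z, SSSZ)), add(add(Z, SSSZ), Z))))))))))
  step 29: S(S(S(S(S(S(S(add(S(add(SZ, Z)), mul(add(Z, mul(Z, SSSZ)), add(add(Z, SSSZ), Z))))))))))
  step 30: S(S(S(S(S(S(S(S(add(add(SZ, Z), mul(add(Z, mul(Z, SSSZ)), add(add(Z, SSSZ), Z)))))))))))
  step 31: S(S(S(S(S(S(S(S(add(S(add(Z, Z)), mul(add(Z, mul(Z, SSSZ)), add(add(Z, SSSZ), Z)))))))))))
  step 32: S(S(S(S(S(S(S(S(S(add(add(Z, Z), mul(add(Z, mul(Z, SSSZ)), add(add(Z, SSSZ), Z))))))))))))
  step 33: S(S(S(S(S(S(S(S(S(add(Z, mul(add(Z, mul(Z, SSSZ)), add(add(Z, SSSZ), Z))))))))))))
  step 34: S(S(S(S(S(S(S(S(S(mul(add(Z, mul(Z, SSSZ)), add(add(Z, SSSZ), Z)))))))))))
  step 35: S(S(S(S(S(S(S(S(S(mul(mul(Z, SSSZ), add(add(Z, SSSZ), Z)))))))))))
  step 36: S(S(S(S(S(S(S(S(S(mul(Z, add(add(Z, SSSZ), Z)))))))))))
  step 37: S^9(Z)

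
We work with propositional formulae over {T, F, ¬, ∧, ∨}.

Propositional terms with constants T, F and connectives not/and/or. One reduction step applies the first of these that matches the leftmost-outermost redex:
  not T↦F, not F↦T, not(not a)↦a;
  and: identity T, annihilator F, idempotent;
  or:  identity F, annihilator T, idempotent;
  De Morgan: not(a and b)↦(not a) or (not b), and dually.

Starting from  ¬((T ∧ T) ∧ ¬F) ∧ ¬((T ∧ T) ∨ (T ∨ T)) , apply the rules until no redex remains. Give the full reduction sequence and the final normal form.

Answer: normal form = F  (in 7 steps)

Working:
  start: ¬((T ∧ T) ∧ ¬F) ∧ ¬((T ∧ T) ∨ (T ∨ T))
  →1  (¬(T ∧ T) ∨ ¬¬F) ∧ ¬((T ∧ T) ∨ (T ∨ T))
  →2  ((¬T ∨ ¬T) ∨ ¬¬F) ∧ ¬((T ∧ T) ∨ (T ∨ T))
  →3  (¬T ∨ ¬¬F) ∧ ¬((T ∧ T) ∨ (T ∨ T))
  →4  (F ∨ ¬¬F) ∧ ¬((T ∧ T) ∨ (T ∨ T))
  →5  ¬¬F ∧ ¬((T ∧ T) ∨ (T ∨ T))
  →6  F ∧ ¬((T ∧ T) ∨ (T ∨ T))
  →7  F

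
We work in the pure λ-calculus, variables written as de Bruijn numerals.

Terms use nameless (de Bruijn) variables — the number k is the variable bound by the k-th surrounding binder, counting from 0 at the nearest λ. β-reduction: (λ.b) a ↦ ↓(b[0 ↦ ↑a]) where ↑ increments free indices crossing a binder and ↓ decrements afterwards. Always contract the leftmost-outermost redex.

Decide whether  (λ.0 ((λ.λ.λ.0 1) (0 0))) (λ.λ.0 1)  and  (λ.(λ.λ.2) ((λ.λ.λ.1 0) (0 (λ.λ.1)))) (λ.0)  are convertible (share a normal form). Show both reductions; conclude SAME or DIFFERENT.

Term A:
  start: (λ.0 ((λ.λ.λ.0 1) (0 0))) (λ.λ.0 1)
  →1  (λ.λ.0 1) ((λ.λ.λ.0 1) ((λ.λ.0 1) (λ.λ.0 1)))
  →2  λ.0 ((λ.λ.λ.0 1) ((λ.λ.0 1) (λ.λ.0 1)))
  →3  λ.0 (λ.λ.0 1)

Term B:
  start: (λ.(λ.λ.2) ((λ.λ.λ.1 0) (0 (λ.λ.1)))) (λ.0)
  →1  (λ.λ.λ.0) ((λ.λ.λ.1 0) ((λ.0) (λ.λ.1)))
  →2  λ.λ.0

Answer: DIFFERENT — A ⇓ λ.0 (λ.λ.0 1), B ⇓ λ.λ.0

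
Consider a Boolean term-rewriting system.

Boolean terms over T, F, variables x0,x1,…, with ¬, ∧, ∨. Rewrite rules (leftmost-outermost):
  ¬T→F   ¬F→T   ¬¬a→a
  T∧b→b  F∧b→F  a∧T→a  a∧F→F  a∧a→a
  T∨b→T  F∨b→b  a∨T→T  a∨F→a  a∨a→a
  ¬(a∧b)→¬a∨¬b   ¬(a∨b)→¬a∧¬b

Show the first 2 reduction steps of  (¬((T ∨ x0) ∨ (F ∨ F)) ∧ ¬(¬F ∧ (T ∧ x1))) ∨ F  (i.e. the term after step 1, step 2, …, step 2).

Answer: after 2 steps: (¬(T ∨ x0) ∧ ¬(F ∨ F)) ∧ ¬(¬F ∧ (T ∧ x1))

Working:
  start: (¬((T ∨ x0) ∨ (F ∨ F)) ∧ ¬(¬F ∧ (T ∧ x1))) ∨ F
  →1  ¬((T ∨ x0) ∨ (F ∨ F)) ∧ ¬(¬F ∧ (T ∧ x1))
  →2  (¬(T ∨ x0) ∧ ¬(F ∨ F)) ∧ ¬(¬F ∧ (T ∧ x1))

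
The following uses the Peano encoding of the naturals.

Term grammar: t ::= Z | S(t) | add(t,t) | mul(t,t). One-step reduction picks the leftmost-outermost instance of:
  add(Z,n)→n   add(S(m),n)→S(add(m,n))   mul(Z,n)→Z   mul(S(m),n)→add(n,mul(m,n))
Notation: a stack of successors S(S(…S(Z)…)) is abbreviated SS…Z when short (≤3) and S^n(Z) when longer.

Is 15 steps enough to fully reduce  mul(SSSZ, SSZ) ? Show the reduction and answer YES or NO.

Answer: YES — reaches normal form S^6(Z) in 13 ≤ 15 steps

Derivation:
  start: mul(SSSZ, SSZ)
  →1  add(SSZ, mul(SSZ, SSZ))
  →2  S(add(SZ, mul(SSZ, SSZ)))
  →3  S(S(add(Z, mul(SSZ, SSZ))))
  →4  S(S(mul(SSZ, SSZ)))
  →5  S(S(add(SSZ, mul(SZ, SSZ))))
  →6  S(S(S(add(SZ, mul(SZ, SSZ)))))
  →7  S(S(S(S(add(Z, mul(SZ, SSZ))))))
  →8  S(S(S(S(mul(SZ, SSZ)))))
  →9  S(S(S(S(add(SSZ, mul(Z, SSZ))))))
  →10  S(S(S(S(S(add(SZ, mul(Z, SSZ)))))))
  →11  S(S(S(S(S(S(add(Z, mul(Z, SSZ))))))))
  →12  S(S(S(S(S(S(mul(Z, SSZ)))))))
  →13  S^6(Z)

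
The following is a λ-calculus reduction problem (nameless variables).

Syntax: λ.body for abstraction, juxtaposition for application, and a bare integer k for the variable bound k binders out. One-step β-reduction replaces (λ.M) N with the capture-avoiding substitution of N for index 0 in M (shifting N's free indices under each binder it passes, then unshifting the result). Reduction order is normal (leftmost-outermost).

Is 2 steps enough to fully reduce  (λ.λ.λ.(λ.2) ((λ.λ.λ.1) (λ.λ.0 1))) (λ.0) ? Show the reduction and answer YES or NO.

  start: (λ.λ.λ.(λ.2) ((λ.λ.λ.1) (λ.λ.0 1))) (λ.0)
  [1] λ.λ.(λ.2) ((λ.λ.λ.1) (λ.λ.0 1))
  [2] λ.λ.1

Answer: YES — reaches normal form λ.λ.1 in 2 ≤ 2 steps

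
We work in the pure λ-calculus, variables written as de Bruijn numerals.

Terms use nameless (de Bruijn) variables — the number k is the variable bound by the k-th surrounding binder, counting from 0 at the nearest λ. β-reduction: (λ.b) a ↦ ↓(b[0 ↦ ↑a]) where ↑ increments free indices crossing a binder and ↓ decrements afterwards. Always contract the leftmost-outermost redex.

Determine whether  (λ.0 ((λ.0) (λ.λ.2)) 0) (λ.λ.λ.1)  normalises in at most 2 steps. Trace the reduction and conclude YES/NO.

Answer: NO — after 2 steps the term is (λ.λ.1) (λ.λ.λ.1), not yet normal

Reduction:
  start: (λ.0 ((λ.0) (λ.λ.2)) 0) (λ.λ.λ.1)
  step 1: (λ.λ.λ.1) ((λ.0) (λ.λ.λ.λ.λ.1)) (λ.λ.λ.1)
  step 2: (λ.λ.1) (λ.λ.λ.1)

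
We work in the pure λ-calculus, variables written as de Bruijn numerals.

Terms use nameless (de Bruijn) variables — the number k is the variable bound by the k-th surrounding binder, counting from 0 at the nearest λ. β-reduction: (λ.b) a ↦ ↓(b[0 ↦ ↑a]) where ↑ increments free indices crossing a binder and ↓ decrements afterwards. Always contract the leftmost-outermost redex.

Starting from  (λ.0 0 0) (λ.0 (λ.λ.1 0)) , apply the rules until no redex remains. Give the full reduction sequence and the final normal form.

Answer: normal form = λ.0 (λ.λ.1 0)  (in 7 steps)

Derivation:
  start: (λ.0 0 0) (λ.0 (λ.λ.1 0))
  →1  (λ.0 (λ.λ.1 0)) (λ.0 (λ.λ.1 0)) (λ.0 (λ.λ.1 0))
  →2  (λ.0 (λ.λ.1 0)) (λ.λ.1 0) (λ.0 (λ.λ.1 0))
  →3  (λ.λ.1 0) (λ.λ.1 0) (λ.0 (λ.λ.1 0))
  →4  (λ.(λ.λ.1 0) 0) (λ.0 (λ.λ.1 0))
  →5  (λ.λ.1 0) (λ.0 (λ.λ.1 0))
  →6  λ.(λ.0 (λ.λ.1 0)) 0
  →7  λ.0 (λ.λ.1 0)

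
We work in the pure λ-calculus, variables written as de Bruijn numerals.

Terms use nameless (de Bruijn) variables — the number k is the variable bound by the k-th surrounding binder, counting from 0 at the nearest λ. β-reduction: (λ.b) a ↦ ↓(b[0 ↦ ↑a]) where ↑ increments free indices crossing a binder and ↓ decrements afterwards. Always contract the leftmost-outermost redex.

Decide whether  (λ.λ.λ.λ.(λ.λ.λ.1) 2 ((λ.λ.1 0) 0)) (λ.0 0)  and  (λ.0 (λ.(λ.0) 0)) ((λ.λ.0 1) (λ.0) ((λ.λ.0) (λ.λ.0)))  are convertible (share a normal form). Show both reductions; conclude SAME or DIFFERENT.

Answer: DIFFERENT — A ⇓ λ.λ.λ.λ.λ.2 0, B ⇓ λ.0

Derivation:
Term A:
  start: (λ.λ.λ.λ.(λ.λ.λ.1) 2 ((λ.λ.1 0) 0)) (λ.0 0)
  step 1: λ.λ.λ.(λ.λ.λ.1) 2 ((λ.λ.1 0) 0)
  step 2: λ.λ.λ.(λ.λ.1) ((λ.λ.1 0) 0)
  step 3: λ.λ.λ.λ.(λ.λ.1 0) 1
  step 4: λ.λ.λ.λ.λ.2 0

Term B:
  start: (λ.0 (λ.(λ.0) 0)) ((λ.λ.0 1) (λ.0) ((λ.λ.0) (λ.λ.0)))
  step 1: (λ.λ.0 1) (λ.0) ((λ.λ.0) (λ.λ.0)) (λ.(λ.0) 0)
  step 2: (λ.0 (λ.0)) ((λ.λ.0) (λ.λ.0)) (λ.(λ.0) 0)
  step 3: (λ.λ.0) (λ.λ.0) (λ.0) (λ.(λ.0) 0)
  step 4: (λ.0) (λ.0) (λ.(λ.0) 0)
  step 5: (λ.0) (λ.(λ.0) 0)
  step 6: λ.(λ.0) 0
  step 7: λ.0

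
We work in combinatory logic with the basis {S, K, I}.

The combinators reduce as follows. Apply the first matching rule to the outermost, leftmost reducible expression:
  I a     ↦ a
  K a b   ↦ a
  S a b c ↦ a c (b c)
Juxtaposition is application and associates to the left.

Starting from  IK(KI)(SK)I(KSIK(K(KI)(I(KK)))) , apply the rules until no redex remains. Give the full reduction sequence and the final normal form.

Answer: normal form = SK(KI)  (in 6 steps)

Derivation:
  start: IK(KI)(SK)I(KSIK(K(KI)(I(KK))))
  →1  K(KI)(SK)I(KSIK(K(KI)(I(KK))))
  →2  KII(KSIK(K(KI)(I(KK))))
  →3  I(KSIK(K(KI)(I(KK))))
  →4  KSIK(K(KI)(I(KK)))
  →5  SK(K(KI)(I(KK)))
  →6  SK(KI)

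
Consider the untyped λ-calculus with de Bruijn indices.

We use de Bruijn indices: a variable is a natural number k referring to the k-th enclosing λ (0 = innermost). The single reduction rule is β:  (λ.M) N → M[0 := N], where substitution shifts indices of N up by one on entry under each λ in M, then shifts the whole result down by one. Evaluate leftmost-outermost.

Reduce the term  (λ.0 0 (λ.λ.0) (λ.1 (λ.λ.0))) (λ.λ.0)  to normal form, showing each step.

  start: (λ.0 0 (λ.λ.0) (λ.1 (λ.λ.0))) (λ.λ.0)
  [1] (λ.λ.0) (λ.λ.0) (λ.λ.0) (λ.(λ.λ.0) (λ.λ.0))
  [2] (λ.0) (λ.λ.0) (λ.(λ.λ.0) (λ.λ.0))
  [3] (λ.λ.0) (λ.(λ.λ.0) (λ.λ.0))
  [4] λ.0

Answer: normal form = λ.0  (in 4 steps)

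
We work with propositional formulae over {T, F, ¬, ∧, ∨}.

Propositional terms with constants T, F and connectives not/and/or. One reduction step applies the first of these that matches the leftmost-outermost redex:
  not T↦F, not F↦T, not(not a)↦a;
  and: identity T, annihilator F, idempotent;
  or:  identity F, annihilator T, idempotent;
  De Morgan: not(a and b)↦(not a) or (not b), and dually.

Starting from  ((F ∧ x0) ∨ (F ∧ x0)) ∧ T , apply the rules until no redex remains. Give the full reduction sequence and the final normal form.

Answer: normal form = F  (in 3 steps)

Derivation:
  start: ((F ∧ x0) ∨ (F ∧ x0)) ∧ T
  [1] (F ∧ x0) ∨ (F ∧ x0)
  [2] F ∧ x0
  [3] F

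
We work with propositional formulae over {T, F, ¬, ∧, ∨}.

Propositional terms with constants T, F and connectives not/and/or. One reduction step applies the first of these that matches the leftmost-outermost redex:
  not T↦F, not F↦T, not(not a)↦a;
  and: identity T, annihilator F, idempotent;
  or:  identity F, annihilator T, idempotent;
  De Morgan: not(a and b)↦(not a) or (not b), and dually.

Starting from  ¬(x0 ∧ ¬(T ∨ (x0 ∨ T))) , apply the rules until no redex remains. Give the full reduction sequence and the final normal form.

Answer: normal form = T  (in 4 steps)

Reduction:
  start: ¬(x0 ∧ ¬(T ∨ (x0 ∨ T)))
  step 1: ¬x0 ∨ ¬¬(T ∨ (x0 ∨ T))
  step 2: ¬x0 ∨ (T ∨ (x0 ∨ T))
  step 3: ¬x0 ∨ T
  step 4: T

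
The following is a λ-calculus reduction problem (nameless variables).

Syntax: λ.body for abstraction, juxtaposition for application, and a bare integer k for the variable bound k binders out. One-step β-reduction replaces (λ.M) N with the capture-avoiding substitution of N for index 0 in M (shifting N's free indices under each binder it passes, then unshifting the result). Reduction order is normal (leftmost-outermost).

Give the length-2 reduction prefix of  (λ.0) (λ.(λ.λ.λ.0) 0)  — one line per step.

  start: (λ.0) (λ.(λ.λ.λ.0) 0)
  step 1: λ.(λ.λ.λ.0) 0
  step 2: λ.λ.λ.0

Answer: after 2 steps: λ.λ.λ.0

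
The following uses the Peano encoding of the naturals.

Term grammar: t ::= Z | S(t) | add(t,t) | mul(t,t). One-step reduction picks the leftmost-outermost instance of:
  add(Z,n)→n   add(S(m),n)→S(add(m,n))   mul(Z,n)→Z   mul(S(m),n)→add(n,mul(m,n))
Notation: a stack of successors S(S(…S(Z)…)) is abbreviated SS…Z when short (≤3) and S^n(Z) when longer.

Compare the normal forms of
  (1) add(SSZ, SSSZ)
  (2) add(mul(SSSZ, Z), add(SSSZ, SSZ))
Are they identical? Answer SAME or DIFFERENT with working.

Term A:
  start: add(SSZ, SSSZ)
  step 1: S(add(SZ, SSSZ))
  step 2: S(S(add(Z, SSSZ)))
  step 3: S^5(Z)

Term B:
  start: add(mul(SSSZ, Z), add(SSSZ, SSZ))
  step 1: add(add(Z, mul(SSZ, Z)), add(SSSZ, SSZ))
  step 2: add(mul(SSZ, Z), add(SSSZ, SSZ))
  step 3: add(add(Z, mul(SZ, Z)), add(SSSZ, SSZ))
  step 4: add(mul(SZ, Z), add(SSSZ, SSZ))
  step 5: add(add(Z, mul(Z, Z)), add(SSSZ, SSZ))
  step 6: add(mul(Z, Z), add(SSSZ, SSZ))
  step 7: add(Z, add(SSSZ, SSZ))
  step 8: add(SSSZ, SSZ)
  step 9: S(add(SSZ, SSZ))
  step 10: S(S(add(SZ, SSZ)))
  step 11: S(S(S(add(Z, SSZ))))
  step 12: S^5(Z)

Answer: SAME — A ⇓ S^5(Z), B ⇓ S^5(Z)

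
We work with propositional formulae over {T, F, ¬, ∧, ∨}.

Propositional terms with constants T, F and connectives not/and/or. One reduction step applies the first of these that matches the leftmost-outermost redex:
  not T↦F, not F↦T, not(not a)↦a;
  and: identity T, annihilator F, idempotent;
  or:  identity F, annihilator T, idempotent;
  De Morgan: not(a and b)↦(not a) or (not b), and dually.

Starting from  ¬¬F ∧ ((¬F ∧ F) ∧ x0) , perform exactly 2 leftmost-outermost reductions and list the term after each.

Answer: after 2 steps: F

Working:
  start: ¬¬F ∧ ((¬F ∧ F) ∧ x0)
  →1  F ∧ ((¬F ∧ F) ∧ x0)
  →2  F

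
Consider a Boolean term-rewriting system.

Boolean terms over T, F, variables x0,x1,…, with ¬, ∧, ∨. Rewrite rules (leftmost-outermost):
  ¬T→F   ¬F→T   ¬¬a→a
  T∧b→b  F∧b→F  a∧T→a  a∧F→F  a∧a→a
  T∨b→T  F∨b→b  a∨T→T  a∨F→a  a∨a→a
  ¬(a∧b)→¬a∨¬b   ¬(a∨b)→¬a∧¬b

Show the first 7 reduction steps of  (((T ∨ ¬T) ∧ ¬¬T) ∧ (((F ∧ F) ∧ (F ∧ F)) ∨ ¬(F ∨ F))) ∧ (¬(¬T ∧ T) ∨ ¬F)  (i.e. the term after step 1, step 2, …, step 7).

Answer: after 7 steps: ¬(F ∨ F) ∧ (¬(¬T ∧ T) ∨ ¬F)

Derivation:
  start: (((T ∨ ¬T) ∧ ¬¬T) ∧ (((F ∧ F) ∧ (F ∧ F)) ∨ ¬(F ∨ F))) ∧ (¬(¬T ∧ T) ∨ ¬F)
  →1  ((T ∧ ¬¬T) ∧ (((F ∧ F) ∧ (F ∧ F)) ∨ ¬(F ∨ F))) ∧ (¬(¬T ∧ T) ∨ ¬F)
  →2  (¬¬T ∧ (((F ∧ F) ∧ (F ∧ F)) ∨ ¬(F ∨ F))) ∧ (¬(¬T ∧ T) ∨ ¬F)
  →3  (T ∧ (((F ∧ F) ∧ (F ∧ F)) ∨ ¬(F ∨ F))) ∧ (¬(¬T ∧ T) ∨ ¬F)
  →4  (((F ∧ F) ∧ (F ∧ F)) ∨ ¬(F ∨ F)) ∧ (¬(¬T ∧ T) ∨ ¬F)
  →5  ((F ∧ F) ∨ ¬(F ∨ F)) ∧ (¬(¬T ∧ T) ∨ ¬F)
  →6  (F ∨ ¬(F ∨ F)) ∧ (¬(¬T ∧ T) ∨ ¬F)
  →7  ¬(F ∨ F) ∧ (¬(¬T ∧ T) ∨ ¬F)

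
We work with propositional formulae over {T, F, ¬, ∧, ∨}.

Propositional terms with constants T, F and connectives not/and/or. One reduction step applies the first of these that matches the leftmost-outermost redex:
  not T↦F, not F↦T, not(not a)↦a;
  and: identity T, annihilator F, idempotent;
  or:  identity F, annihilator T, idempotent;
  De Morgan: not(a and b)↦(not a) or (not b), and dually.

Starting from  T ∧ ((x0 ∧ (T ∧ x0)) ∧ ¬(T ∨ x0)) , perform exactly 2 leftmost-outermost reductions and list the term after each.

  start: T ∧ ((x0 ∧ (T ∧ x0)) ∧ ¬(T ∨ x0))
  [1] (x0 ∧ (T ∧ x0)) ∧ ¬(T ∨ x0)
  [2] (x0 ∧ x0) ∧ ¬(T ∨ x0)

Answer: after 2 steps: (x0 ∧ x0) ∧ ¬(T ∨ x0)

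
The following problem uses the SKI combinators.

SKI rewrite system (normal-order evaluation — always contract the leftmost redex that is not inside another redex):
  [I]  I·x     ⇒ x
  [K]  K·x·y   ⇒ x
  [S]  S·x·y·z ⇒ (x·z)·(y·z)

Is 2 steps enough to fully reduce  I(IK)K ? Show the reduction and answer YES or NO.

Answer: YES — reaches normal form KK in 2 ≤ 2 steps

Working:
  start: I(IK)K
  →1  IKK
  →2  KK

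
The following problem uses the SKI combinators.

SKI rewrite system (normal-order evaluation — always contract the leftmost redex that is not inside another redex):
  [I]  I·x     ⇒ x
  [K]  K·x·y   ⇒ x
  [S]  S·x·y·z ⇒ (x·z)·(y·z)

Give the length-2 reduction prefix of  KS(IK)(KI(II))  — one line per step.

Answer: after 2 steps: SI

Working:
  start: KS(IK)(KI(II))
  →1  S(KI(II))
  →2  SI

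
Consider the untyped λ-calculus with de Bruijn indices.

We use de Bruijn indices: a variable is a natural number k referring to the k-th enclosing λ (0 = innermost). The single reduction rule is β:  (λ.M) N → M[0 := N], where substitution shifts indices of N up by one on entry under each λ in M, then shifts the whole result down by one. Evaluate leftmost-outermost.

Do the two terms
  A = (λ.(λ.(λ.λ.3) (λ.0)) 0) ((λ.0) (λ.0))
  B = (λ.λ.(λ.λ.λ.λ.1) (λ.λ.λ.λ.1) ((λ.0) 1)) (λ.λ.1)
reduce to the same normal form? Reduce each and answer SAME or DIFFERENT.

Term A:
  start: (λ.(λ.(λ.λ.3) (λ.0)) 0) ((λ.0) (λ.0))
  step 1: (λ.(λ.λ.(λ.0) (λ.0)) (λ.0)) ((λ.0) (λ.0))
  step 2: (λ.λ.(λ.0) (λ.0)) (λ.0)
  step 3: λ.(λ.0) (λ.0)
  step 4: λ.λ.0

Term B:
  start: (λ.λ.(λ.λ.λ.λ.1) (λ.λ.λ.λ.1) ((λ.0) 1)) (λ.λ.1)
  step 1: λ.(λ.λ.λ.λ.1) (λ.λ.λ.λ.1) ((λ.0) (λ.λ.1))
  step 2: λ.(λ.λ.λ.1) ((λ.0) (λ.λ.1))
  step 3: λ.λ.λ.1

Answer: DIFFERENT — A ⇓ λ.λ.0, B ⇓ λ.λ.λ.1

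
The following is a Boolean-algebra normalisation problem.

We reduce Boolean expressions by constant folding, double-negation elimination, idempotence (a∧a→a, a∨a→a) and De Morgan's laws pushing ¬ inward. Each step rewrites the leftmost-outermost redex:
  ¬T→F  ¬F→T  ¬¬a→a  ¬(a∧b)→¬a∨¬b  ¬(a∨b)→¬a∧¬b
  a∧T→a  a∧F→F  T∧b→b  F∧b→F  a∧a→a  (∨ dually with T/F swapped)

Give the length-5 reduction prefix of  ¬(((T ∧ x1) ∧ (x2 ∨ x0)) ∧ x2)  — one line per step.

  start: ¬(((T ∧ x1) ∧ (x2 ∨ x0)) ∧ x2)
  step 1: ¬((T ∧ x1) ∧ (x2 ∨ x0)) ∨ ¬x2
  step 2: (¬(T ∧ x1) ∨ ¬(x2 ∨ x0)) ∨ ¬x2
  step 3: ((¬T ∨ ¬x1) ∨ ¬(x2 ∨ x0)) ∨ ¬x2
  step 4: ((F ∨ ¬x1) ∨ ¬(x2 ∨ x0)) ∨ ¬x2
  step 5: (¬x1 ∨ ¬(x2 ∨ x0)) ∨ ¬x2

Answer: after 5 steps: (¬x1 ∨ ¬(x2 ∨ x0)) ∨ ¬x2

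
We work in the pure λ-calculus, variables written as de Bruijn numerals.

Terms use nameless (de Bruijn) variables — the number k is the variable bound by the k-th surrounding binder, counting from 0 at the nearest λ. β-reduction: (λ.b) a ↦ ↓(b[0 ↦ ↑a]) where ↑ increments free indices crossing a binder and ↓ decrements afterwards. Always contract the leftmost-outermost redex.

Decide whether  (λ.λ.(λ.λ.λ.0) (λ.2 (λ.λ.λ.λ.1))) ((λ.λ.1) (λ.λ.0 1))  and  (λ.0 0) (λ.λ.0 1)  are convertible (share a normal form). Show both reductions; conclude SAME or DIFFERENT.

Term A:
  start: (λ.λ.(λ.λ.λ.0) (λ.2 (λ.λ.λ.λ.1))) ((λ.λ.1) (λ.λ.0 1))
  [1] λ.(λ.λ.λ.0) (λ.(λ.λ.1) (λ.λ.0 1) (λ.λ.λ.λ.1))
  [2] λ.λ.λ.0

Term B:
  start: (λ.0 0) (λ.λ.0 1)
  [1] (λ.λ.0 1) (λ.λ.0 1)
  [2] λ.0 (λ.λ.0 1)

Answer: DIFFERENT — A ⇓ λ.λ.λ.0, B ⇓ λ.0 (λ.λ.0 1)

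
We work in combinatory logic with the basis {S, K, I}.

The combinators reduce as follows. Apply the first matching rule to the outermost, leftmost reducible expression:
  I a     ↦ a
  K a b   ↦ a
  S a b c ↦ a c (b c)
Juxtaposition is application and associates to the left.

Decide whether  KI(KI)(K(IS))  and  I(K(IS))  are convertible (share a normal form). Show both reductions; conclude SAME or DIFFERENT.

Term A:
  start: KI(KI)(K(IS))
  step 1: I(K(IS))
  step 2: K(IS)
  step 3: KS

Term B:
  start: I(K(IS))
  step 1: K(IS)
  step 2: KS

Answer: SAME — A ⇓ KS, B ⇓ KS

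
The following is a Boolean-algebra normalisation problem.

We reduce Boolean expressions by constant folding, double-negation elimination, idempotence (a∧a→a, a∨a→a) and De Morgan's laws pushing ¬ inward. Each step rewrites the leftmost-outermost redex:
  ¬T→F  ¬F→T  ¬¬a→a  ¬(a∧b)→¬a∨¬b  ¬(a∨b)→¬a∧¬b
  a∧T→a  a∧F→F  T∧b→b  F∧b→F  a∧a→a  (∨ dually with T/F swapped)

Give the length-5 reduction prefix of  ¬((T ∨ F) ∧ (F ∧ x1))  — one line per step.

Answer: after 5 steps: ¬(F ∧ x1)

Reduction:
  start: ¬((T ∨ F) ∧ (F ∧ x1))
  [1] ¬(T ∨ F) ∨ ¬(F ∧ x1)
  [2] (¬T ∧ ¬F) ∨ ¬(F ∧ x1)
  [3] (F ∧ ¬F) ∨ ¬(F ∧ x1)
  [4] F ∨ ¬(F ∧ x1)
  [5] ¬(F ∧ x1)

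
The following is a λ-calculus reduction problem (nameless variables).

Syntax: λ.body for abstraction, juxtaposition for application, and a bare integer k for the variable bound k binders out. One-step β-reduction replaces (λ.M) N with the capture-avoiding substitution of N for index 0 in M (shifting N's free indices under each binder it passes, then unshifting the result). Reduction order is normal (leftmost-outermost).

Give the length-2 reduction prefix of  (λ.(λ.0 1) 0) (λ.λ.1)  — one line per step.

  start: (λ.(λ.0 1) 0) (λ.λ.1)
  →1  (λ.0 (λ.λ.1)) (λ.λ.1)
  →2  (λ.λ.1) (λ.λ.1)

Answer: after 2 steps: (λ.λ.1) (λ.λ.1)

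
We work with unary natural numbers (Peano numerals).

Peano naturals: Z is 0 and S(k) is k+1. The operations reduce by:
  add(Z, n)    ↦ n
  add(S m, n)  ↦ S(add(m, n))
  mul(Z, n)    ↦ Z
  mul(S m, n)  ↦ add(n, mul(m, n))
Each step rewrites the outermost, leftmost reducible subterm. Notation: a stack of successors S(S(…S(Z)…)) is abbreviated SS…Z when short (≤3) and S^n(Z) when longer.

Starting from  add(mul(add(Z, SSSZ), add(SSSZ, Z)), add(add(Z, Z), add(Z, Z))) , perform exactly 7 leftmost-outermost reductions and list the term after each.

Answer: after 7 steps: S(add(S(add(add(SZ, Z), mul(SSZ, add(SSSZ, Z)))), add(add(Z, Z), add(Z, Z))))

Working:
  start: add(mul(add(Z, SSSZ), add(SSSZ, Z)), add(add(Z, Z), add(Z, Z)))
  step 1: add(mul(SSSZ, add(SSSZ, Z)), add(add(Z, Z), add(Z, Z)))
  step 2: add(add(add(SSSZ, Z), mul(SSZ, add(SSSZ, Z))), add(add(Z, Z), add(Z, Z)))
  step 3: add(add(S(add(SSZ, Z)), mul(SSZ, add(SSSZ, Z))), add(add(Z, Z), add(Z, Z)))
  step 4: add(S(add(add(SSZ, Z), mul(SSZ, add(SSSZ, Z)))), add(add(Z, Z), add(Z, Z)))
  step 5: S(add(add(add(SSZ, Z), mul(SSZ, add(SSSZ, Z))), add(add(Z, Z), add(Z, Z))))
  step 6: S(add(add(S(add(SZ, Z)), mul(SSZ, add(SSSZ, Z))), add(add(Z, Z), add(Z, Z))))
  step 7: S(add(S(add(add(SZ, Z), mul(SSZ, add(SSSZ, Z)))), add(add(Z, Z), add(Z, Z))))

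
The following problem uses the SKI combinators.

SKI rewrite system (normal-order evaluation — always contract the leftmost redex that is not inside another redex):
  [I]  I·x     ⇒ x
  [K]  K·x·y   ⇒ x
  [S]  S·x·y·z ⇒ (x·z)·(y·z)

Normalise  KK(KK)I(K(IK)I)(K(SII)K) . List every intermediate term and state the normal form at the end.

Answer: normal form = SII  (in 4 steps)

Reduction:
  start: KK(KK)I(K(IK)I)(K(SII)K)
  →1  KI(K(IK)I)(K(SII)K)
  →2  I(K(SII)K)
  →3  K(SII)K
  →4  SII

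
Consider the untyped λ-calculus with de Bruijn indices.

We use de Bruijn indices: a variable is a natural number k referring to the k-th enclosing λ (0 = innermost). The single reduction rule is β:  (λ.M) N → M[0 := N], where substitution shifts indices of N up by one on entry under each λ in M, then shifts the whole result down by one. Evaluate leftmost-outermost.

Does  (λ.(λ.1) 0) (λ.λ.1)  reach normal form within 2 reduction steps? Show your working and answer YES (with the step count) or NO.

  start: (λ.(λ.1) 0) (λ.λ.1)
  step 1: (λ.λ.λ.1) (λ.λ.1)
  step 2: λ.λ.1

Answer: YES — reaches normal form λ.λ.1 in 2 ≤ 2 steps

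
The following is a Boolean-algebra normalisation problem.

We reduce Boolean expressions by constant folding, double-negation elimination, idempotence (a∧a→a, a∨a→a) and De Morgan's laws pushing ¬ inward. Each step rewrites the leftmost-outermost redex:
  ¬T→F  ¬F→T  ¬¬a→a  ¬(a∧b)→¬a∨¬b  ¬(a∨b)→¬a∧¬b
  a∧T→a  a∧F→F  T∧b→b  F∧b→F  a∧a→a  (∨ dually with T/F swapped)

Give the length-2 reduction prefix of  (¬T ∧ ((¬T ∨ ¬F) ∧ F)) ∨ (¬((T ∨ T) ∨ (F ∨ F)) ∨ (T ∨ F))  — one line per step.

  start: (¬T ∧ ((¬T ∨ ¬F) ∧ F)) ∨ (¬((T ∨ T) ∨ (F ∨ F)) ∨ (T ∨ F))
  →1  (F ∧ ((¬T ∨ ¬F) ∧ F)) ∨ (¬((T ∨ T) ∨ (F ∨ F)) ∨ (T ∨ F))
  →2  F ∨ (¬((T ∨ T) ∨ (F ∨ F)) ∨ (T ∨ F))

Answer: after 2 steps: F ∨ (¬((T ∨ T) ∨ (F ∨ F)) ∨ (T ∨ F))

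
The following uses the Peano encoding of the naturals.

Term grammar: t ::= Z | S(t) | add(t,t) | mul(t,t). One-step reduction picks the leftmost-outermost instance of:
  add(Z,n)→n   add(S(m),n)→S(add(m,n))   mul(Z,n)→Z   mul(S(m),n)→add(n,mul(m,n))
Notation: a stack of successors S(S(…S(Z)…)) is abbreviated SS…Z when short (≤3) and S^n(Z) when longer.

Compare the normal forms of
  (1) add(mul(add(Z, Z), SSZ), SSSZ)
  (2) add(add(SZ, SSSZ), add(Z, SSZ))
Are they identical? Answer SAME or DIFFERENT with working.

Answer: DIFFERENT — A ⇓ SSSZ, B ⇓ S^6(Z)

Reduction:
Term A:
  start: add(mul(add(Z, Z), SSZ), SSSZ)
  [1] add(mul(Z, SSZ), SSSZ)
  [2] add(Z, SSSZ)
  [3] SSSZ

Term B:
  start: add(add(SZ, SSSZ), add(Z, SSZ))
  [1] add(S(add(Z, SSSZ)), add(Z, SSZ))
  [2] S(add(add(Z, SSSZ), add(Z, SSZ)))
  [3] S(add(SSSZ, add(Z, SSZ)))
  [4] S(S(add(SSZ, add(Z, SSZ))))
  [5] S(S(S(add(SZ, add(Z, SSZ)))))
  [6] S(S(S(S(add(Z, add(Z, SSZ))))))
  [7] S(S(S(S(add(Z, SSZ)))))
  [8] S^6(Z)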